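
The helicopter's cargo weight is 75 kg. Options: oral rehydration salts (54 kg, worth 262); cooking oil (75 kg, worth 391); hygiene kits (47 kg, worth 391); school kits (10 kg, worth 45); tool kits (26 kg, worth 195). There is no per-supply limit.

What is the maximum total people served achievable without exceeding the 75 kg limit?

By people served per kg: hygiene kits 8.32, tool kits 7.50, cooking oil 5.21, oral rehydration salts 4.85 lead.
Hygiene kits + tool kits uses 73 of the 75 kg and totals 586.
Every other selection either busts 75 kg or fails to beat 586.

586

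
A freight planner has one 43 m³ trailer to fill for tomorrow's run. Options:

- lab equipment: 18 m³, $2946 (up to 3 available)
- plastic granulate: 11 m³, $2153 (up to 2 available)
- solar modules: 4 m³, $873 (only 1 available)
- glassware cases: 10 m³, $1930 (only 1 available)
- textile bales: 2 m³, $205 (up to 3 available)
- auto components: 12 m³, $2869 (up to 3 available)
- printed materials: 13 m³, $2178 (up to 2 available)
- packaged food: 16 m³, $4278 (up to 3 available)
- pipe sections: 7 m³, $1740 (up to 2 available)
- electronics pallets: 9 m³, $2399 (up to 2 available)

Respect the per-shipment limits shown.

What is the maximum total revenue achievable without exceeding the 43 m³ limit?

11169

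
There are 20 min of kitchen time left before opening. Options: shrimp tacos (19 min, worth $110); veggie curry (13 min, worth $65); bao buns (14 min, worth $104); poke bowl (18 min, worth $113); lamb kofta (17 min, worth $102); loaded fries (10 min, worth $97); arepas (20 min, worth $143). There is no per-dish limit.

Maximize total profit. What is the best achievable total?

Density check — loaded fries 9.70, bao buns 7.43, arepas 7.15 are the best per min.
Best packing: 2×loaded fries — 20 min, 194 total.
That's the maximum — no swap from here does better than 194.

194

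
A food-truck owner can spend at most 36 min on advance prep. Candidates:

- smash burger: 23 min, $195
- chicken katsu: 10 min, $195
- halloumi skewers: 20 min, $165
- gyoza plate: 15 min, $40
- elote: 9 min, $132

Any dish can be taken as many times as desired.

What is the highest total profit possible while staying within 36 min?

Best packing: 3×chicken katsu — 30 min, 585 total.
Nothing else within 36 min beats 585.

585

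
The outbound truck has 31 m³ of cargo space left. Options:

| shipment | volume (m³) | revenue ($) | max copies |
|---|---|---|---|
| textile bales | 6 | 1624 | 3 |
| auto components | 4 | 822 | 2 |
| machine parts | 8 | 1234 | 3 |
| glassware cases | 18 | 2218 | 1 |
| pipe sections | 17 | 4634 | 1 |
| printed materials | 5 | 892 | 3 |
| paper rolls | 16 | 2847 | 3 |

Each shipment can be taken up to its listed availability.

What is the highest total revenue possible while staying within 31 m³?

Ranking by ratio (revenue/m³): pipe sections 272.59, textile bales 270.67, auto components 205.50.
Greedy by ratio would take 2×textile bales + pipe sections: 29 m³ used, total 7882.
Replace textile bales with 2×auto components: the trade gains 20 net, giving 7902 at 31 m³.

7902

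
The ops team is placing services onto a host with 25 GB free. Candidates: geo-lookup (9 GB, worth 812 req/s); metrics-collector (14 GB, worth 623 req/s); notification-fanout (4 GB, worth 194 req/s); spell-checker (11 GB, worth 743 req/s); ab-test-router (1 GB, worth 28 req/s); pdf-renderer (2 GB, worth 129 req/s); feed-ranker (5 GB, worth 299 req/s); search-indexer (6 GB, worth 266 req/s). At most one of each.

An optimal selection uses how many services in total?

3

Best achievable throughput is 1854.
geo-lookup + spell-checker + feed-ranker hits 1854 at 25 GB.
All optima have 3 services.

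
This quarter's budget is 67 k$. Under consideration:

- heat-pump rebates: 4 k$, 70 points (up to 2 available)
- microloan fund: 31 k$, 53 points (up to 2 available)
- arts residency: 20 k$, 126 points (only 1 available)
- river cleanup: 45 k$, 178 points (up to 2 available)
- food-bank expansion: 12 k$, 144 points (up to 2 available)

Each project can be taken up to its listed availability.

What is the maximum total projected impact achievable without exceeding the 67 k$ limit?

554

The ratio ordering already packs tightly: 2×heat-pump rebates + arts residency + 2×food-bank expansion, 52 k$, 554.
No other feasible combination exceeds 554.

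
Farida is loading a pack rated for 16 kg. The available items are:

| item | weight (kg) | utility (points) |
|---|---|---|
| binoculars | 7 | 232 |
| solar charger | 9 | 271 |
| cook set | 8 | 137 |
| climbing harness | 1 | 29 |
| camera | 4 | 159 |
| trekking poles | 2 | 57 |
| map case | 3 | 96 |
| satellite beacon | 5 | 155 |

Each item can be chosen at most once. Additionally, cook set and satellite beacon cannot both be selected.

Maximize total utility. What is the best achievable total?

546

Greedy by ratio would take binoculars + climbing harness + camera + map case: 15 kg used, total 516.
Dropping climbing harness and map case frees 4 kg; slotting in satellite beacon (5 kg) lifts the total to 546 at 16 kg.
Nothing else feasible within 16 kg beats 546.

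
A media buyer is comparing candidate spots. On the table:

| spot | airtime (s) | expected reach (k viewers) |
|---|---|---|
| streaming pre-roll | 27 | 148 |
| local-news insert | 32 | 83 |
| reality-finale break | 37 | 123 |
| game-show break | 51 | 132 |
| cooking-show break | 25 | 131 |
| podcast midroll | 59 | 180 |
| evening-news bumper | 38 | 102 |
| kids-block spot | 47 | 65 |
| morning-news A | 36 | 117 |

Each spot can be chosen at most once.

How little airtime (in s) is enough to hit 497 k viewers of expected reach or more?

125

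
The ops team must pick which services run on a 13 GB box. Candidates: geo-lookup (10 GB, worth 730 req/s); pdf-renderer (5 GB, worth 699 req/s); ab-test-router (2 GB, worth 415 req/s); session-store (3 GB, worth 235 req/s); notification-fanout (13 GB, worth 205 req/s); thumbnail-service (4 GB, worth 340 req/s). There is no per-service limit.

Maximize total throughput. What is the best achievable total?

2490

6×ab-test-router uses 12 of the 13 GB and totals 2490.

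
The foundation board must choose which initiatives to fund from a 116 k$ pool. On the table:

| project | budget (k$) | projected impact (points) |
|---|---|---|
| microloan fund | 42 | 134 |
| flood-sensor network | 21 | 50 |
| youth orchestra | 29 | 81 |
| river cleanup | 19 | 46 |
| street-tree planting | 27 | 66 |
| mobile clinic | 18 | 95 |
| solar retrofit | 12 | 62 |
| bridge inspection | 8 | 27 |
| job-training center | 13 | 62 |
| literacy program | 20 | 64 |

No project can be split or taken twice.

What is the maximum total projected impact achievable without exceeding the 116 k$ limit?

444

The ratio ordering already packs tightly: microloan fund + mobile clinic + solar retrofit + bridge inspection + job-training center + literacy program, 113 k$, 444.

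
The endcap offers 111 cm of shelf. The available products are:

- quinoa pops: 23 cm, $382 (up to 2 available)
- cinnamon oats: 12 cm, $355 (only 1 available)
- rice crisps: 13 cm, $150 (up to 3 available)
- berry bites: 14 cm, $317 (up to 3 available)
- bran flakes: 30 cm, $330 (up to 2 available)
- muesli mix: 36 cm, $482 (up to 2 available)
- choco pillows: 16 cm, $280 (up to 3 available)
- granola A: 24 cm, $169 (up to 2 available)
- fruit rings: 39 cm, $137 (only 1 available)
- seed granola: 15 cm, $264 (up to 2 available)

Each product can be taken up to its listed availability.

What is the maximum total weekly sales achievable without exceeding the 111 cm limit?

By weekly sales per cm: cinnamon oats 29.58, berry bites 22.64, seed granola 17.60 lead.
Greedy by ratio would take cinnamon oats + 3×berry bites + choco pillows + 2×seed granola: 100 cm used, total 2114.
The 30 cm tied up in 2×seed granola is better spent on quinoa pops + choco pillows — total rises to 2248 (109 cm).
That's the maximum — no swap from here does better than 2248.

2248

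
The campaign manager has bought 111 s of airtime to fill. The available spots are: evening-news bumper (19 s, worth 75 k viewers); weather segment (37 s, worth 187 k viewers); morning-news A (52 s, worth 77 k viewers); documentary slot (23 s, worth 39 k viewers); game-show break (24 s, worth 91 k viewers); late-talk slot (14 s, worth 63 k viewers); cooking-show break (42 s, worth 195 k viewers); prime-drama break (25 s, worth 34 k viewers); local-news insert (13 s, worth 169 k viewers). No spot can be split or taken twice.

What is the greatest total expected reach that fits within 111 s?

Taking the top-ratio spots first gives weather segment + late-talk slot + cooking-show break + local-news insert for 614 (106 s).
The 14 s tied up in late-talk slot is better spent on evening-news bumper — total rises to 626 (111 s).
Next best is weather segment + late-talk slot + cooking-show break + local-news insert at 614 (106 s) — short by 12.

626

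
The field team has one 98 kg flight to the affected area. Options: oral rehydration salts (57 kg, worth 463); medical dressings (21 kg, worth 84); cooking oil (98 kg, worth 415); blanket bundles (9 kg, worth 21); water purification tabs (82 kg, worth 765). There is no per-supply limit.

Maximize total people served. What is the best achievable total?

Best packing: blanket bundles + water purification tabs — 91 kg, 786 total.
Every other selection either busts 98 kg or fails to beat 786.

786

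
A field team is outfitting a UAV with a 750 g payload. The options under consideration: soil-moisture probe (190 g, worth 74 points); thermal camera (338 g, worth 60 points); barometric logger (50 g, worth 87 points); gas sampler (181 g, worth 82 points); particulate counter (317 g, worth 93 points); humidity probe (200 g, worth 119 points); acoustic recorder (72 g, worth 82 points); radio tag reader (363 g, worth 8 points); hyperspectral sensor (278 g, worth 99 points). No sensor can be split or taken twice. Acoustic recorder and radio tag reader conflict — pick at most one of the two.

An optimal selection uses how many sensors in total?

Optimal total is 444.
One optimal bundle: soil-moisture probe + barometric logger + gas sampler + humidity probe + acoustic recorder (693 g).
All optima have 5 sensors.

5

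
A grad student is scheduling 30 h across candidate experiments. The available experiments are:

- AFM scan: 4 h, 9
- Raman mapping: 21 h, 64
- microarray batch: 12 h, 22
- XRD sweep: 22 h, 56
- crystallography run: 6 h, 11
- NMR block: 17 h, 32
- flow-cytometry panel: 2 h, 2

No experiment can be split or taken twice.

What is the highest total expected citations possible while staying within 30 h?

Filling by ratio: AFM scan + Raman mapping + flow-cytometry panel for 75, with 3 h left unused.
Dropping AFM scan frees 4 h; slotting in crystallography run (6 h) lifts the total to 77 at 29 h.
The closest alternative, Raman mapping + crystallography run, reaches only 75.

77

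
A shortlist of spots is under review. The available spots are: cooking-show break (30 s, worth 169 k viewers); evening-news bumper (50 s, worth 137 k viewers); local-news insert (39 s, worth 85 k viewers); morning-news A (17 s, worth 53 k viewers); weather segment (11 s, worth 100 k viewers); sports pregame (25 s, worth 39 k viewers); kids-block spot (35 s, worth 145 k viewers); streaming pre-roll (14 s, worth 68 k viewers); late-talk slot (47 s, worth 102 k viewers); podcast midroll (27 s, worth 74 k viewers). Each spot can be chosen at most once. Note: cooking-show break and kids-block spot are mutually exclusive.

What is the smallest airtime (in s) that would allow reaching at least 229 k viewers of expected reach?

Need the lightest bundle worth ≥ 229.
cooking-show break + weather segment: 269 expected reach at 41 s.
Any bundle with less than 41 s falls short of 229.

41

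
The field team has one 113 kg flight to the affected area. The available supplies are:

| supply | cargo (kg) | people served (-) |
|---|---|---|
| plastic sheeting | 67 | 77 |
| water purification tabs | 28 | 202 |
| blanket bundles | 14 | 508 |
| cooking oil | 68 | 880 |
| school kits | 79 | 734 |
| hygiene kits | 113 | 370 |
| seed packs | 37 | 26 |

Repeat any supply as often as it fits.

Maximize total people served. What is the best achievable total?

Ranking by ratio (people served/kg): blanket bundles 36.29, cooking oil 12.94, school kits 9.29, water purification tabs 7.21.
8×blanket bundles uses 112 of the 113 kg and totals 4064.
The spare 1 kg is too small for any remaining supply, and no exchange beats 4064.

4064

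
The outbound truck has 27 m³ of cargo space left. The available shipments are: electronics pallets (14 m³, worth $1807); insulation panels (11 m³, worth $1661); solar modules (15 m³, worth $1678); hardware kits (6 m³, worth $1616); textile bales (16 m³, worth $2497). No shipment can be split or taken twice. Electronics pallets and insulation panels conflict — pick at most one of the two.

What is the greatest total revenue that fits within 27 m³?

Greedy by ratio would take hardware kits + textile bales: 22 m³ used, total 4113.
Dropping hardware kits frees 6 m³; slotting in insulation panels (11 m³) lifts the total to 4158 at 27 m³.

4158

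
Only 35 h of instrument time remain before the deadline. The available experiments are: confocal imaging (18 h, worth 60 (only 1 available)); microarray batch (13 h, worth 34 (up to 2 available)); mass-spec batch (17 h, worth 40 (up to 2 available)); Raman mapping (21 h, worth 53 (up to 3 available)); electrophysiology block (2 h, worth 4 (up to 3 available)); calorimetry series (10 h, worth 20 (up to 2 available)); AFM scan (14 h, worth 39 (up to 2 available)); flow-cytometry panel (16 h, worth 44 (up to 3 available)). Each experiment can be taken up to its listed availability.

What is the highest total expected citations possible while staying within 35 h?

104

A density-first pass picks confocal imaging + electrophysiology block + AFM scan — 103 at 34 h.
Replace electrophysiology block and AFM scan with flow-cytometry panel: the trade gains 1 net, giving 104 at 34 h.
The spare 1 h is too small for any remaining experiment, and no exchange beats 104.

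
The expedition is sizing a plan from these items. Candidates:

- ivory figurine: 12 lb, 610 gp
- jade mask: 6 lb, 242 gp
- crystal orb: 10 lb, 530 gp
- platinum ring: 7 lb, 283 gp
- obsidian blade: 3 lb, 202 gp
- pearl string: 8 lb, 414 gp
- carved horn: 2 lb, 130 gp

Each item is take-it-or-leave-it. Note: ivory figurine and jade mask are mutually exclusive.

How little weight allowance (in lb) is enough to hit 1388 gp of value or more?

27

Look for the lowest-weight combination reaching 1388.
jade mask + crystal orb + obsidian blade + pearl string: 1388 value at 27 lb.
Any bundle with less than 27 lb falls short of 1388.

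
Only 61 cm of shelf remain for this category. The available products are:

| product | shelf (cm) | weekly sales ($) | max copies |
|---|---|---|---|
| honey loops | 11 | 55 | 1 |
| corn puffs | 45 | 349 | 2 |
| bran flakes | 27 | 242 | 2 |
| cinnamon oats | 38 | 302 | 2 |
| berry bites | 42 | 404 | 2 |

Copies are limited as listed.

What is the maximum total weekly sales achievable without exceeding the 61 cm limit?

Filling by ratio: honey loops + berry bites for 459, with 8 cm left unused.
Dropping honey loops and berry bites frees 53 cm; slotting in 2×bran flakes (54 cm) lifts the total to 484 at 54 cm.
Nothing else within 61 cm beats 484.

484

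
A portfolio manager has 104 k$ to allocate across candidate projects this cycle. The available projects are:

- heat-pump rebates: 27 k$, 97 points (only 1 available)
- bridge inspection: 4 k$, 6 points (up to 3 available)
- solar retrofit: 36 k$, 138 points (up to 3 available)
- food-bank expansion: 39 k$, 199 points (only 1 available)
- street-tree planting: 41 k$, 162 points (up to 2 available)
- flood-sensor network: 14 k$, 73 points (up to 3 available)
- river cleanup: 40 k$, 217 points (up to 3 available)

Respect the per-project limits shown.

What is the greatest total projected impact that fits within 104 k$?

Ranking by ratio (projected impact/k$): river cleanup 5.42, flood-sensor network 5.21, food-bank expansion 5.10.
The ratio ordering already packs tightly: 2×bridge inspection + flood-sensor network + 2×river cleanup, 102 k$, 519.
Every other selection either busts 104 k$ or exceeds an availability limit or fails to beat 519.

519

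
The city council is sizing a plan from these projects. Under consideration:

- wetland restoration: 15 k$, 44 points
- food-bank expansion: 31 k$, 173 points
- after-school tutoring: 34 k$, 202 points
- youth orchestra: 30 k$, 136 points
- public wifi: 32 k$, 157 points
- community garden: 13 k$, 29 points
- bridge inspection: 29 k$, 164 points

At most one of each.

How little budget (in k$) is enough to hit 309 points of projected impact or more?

60

Minimise k$ subject to total projected impact ≥ 309.
Taking food-bank expansion + bridge inspection gives 337 (≥ 309) for 60 k$.
Any bundle with less than 60 k$ falls short of 309.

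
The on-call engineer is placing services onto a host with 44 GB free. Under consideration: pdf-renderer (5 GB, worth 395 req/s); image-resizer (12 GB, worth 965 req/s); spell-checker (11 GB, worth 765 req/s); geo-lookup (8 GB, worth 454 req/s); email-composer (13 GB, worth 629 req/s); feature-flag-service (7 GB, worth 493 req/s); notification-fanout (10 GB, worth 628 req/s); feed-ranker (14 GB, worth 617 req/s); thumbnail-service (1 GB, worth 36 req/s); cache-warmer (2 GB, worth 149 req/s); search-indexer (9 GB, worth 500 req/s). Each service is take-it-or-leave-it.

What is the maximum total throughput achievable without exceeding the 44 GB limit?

Taking the top-ratio services first gives pdf-renderer + image-resizer + spell-checker + feature-flag-service + thumbnail-service + cache-warmer for 2803 (38 GB).
The 3 GB tied up in thumbnail-service and cache-warmer is better spent on search-indexer — total rises to 3118 (44 GB).
Every other selection either busts 44 GB or fails to beat 3118.

3118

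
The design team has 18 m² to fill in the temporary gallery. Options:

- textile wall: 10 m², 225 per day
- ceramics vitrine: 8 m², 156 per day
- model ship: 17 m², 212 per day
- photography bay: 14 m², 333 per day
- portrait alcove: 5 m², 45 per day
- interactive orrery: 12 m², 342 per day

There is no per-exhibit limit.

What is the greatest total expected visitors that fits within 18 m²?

387

Ranking by ratio (expected visitors/m²): interactive orrery 28.50, photography bay 23.79, textile wall 22.50, ceramics vitrine 19.50.
Best packing: portrait alcove + interactive orrery — 17 m², 387 total.
Every other selection either busts 18 m² or fails to beat 387.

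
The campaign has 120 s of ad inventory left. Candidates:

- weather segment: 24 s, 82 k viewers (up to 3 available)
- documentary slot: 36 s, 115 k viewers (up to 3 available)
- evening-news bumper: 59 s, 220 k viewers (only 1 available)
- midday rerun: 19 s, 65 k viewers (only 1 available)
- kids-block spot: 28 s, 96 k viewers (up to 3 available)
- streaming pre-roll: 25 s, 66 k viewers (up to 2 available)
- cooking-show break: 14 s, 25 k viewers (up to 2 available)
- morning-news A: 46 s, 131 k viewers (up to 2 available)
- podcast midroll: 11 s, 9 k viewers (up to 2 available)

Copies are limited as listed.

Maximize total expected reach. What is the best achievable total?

417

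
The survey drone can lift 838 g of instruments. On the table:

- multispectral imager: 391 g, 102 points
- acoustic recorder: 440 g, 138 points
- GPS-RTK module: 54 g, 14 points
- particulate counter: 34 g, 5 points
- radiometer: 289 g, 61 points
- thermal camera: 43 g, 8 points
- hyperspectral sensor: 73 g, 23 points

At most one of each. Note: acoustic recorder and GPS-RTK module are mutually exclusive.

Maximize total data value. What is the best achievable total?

240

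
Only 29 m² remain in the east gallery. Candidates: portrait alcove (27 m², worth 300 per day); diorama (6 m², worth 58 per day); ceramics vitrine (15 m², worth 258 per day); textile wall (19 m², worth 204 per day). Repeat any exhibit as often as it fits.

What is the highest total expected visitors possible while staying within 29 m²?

By expected visitors per m²: ceramics vitrine 17.20, portrait alcove 11.11, textile wall 10.74 lead.
Best packing: 2×diorama + ceramics vitrine — 27 m², 374 total.

374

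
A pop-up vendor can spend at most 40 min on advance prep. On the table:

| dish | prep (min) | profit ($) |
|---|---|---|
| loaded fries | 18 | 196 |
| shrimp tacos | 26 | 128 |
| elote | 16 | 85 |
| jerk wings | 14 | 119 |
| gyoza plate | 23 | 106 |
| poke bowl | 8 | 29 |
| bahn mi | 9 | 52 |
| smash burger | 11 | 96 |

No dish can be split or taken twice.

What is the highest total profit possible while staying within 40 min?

Loaded fries + jerk wings + poke bowl uses 40 of the 40 min and totals 344.

344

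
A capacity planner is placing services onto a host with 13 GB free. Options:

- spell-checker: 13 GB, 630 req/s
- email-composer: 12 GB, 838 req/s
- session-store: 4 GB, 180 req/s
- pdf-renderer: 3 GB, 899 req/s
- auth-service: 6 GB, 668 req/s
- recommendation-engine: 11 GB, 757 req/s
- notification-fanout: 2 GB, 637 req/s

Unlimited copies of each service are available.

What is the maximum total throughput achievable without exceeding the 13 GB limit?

Taking the top-ratio services first gives 6×notification-fanout for 3822 (12 GB).
The 2 GB tied up in notification-fanout is better spent on pdf-renderer — total rises to 4084 (13 GB).
Nothing else within 13 GB beats 4084.

4084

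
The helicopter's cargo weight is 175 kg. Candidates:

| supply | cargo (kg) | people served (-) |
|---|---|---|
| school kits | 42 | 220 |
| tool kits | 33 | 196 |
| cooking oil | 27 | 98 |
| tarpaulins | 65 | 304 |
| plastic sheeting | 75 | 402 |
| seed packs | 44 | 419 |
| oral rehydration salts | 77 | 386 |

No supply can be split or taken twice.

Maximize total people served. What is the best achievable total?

1041

By people served per kg: seed packs 9.52, tool kits 5.94, plastic sheeting 5.36, school kits 5.24 lead.
Greedy by ratio would take tool kits + plastic sheeting + seed packs: 152 kg used, total 1017.
The 33 kg tied up in tool kits is better spent on school kits — total rises to 1041 (161 kg).
Nothing else within 175 kg beats 1041.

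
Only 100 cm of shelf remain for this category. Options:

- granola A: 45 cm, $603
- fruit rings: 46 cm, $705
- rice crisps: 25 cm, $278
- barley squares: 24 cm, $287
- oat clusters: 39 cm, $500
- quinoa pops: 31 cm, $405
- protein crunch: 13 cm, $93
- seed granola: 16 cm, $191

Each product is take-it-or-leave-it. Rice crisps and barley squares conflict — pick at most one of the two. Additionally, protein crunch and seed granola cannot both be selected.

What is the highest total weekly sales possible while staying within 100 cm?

Taking granola A + fruit rings: 91 cm used, 1308 in weekly sales.

1308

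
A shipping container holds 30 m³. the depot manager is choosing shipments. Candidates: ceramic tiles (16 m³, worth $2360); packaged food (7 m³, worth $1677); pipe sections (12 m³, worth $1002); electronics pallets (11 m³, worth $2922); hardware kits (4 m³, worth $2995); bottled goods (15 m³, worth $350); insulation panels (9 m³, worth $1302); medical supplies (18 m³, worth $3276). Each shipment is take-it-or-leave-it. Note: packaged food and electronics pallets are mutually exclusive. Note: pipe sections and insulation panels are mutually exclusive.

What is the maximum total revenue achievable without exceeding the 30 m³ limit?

7948

Taking packaged food + hardware kits + medical supplies: 29 m³ used, 7948 in revenue.
Next best is electronics pallets + hardware kits + insulation panels at 7219 (24 m³) — short by 729.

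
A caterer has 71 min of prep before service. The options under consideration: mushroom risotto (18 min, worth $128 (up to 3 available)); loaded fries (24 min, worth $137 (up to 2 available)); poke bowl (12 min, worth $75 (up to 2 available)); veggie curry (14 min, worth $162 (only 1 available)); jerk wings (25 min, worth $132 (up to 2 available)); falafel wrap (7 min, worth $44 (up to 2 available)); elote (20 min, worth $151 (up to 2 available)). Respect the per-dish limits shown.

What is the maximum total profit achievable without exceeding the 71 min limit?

569

Greedy by ratio would take veggie curry + 2×falafel wrap + 2×elote: 68 min used, total 552.
Replace 2×falafel wrap and elote with 2×mushroom risotto: the trade gains 17 net, giving 569 at 70 min.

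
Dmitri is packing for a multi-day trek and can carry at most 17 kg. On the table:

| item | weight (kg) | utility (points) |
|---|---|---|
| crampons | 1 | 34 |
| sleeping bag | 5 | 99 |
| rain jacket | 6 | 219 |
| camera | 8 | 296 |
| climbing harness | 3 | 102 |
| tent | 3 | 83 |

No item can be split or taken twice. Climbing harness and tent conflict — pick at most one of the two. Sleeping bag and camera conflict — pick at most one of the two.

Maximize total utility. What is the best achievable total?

A density-first pass picks crampons + rain jacket + camera — 549 at 15 kg.
The 1 kg tied up in crampons is better spent on climbing harness — total rises to 617 (17 kg).
The closest alternative, rain jacket + camera + tent, reaches only 598.

617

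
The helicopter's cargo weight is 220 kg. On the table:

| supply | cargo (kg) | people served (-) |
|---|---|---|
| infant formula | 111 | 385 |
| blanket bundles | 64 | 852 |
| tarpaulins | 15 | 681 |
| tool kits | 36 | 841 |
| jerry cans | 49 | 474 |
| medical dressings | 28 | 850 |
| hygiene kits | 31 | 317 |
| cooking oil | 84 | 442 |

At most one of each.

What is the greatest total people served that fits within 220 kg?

3698

Filling by ratio: blanket bundles + tarpaulins + tool kits + medical dressings + hygiene kits for 3541, with 46 kg left unused.
Dropping hygiene kits frees 31 kg; slotting in jerry cans (49 kg) lifts the total to 3698 at 192 kg.
Nothing else within 220 kg beats 3698.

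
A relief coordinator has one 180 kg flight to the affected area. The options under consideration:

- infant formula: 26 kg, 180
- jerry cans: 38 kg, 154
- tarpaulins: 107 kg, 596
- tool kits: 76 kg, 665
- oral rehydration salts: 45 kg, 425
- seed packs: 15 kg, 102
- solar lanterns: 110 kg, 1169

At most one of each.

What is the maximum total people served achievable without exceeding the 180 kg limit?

Taking oral rehydration salts + seed packs + solar lanterns: 170 kg used, 1696 in people served.
The closest alternative, oral rehydration salts + solar lanterns, reaches only 1594.

1696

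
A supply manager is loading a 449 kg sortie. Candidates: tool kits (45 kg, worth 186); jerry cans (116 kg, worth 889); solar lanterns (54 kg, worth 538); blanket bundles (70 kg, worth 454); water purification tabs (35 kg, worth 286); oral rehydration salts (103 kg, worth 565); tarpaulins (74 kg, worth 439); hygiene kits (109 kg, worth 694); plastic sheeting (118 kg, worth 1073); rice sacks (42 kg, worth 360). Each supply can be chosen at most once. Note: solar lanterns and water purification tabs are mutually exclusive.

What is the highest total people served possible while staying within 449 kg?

3554

Ranking by ratio (people served/kg): solar lanterns 9.96, plastic sheeting 9.09, rice sacks 8.57, water purification tabs 8.17.
Best packing: jerry cans + solar lanterns + hygiene kits + plastic sheeting + rice sacks — 439 kg, 3554 total.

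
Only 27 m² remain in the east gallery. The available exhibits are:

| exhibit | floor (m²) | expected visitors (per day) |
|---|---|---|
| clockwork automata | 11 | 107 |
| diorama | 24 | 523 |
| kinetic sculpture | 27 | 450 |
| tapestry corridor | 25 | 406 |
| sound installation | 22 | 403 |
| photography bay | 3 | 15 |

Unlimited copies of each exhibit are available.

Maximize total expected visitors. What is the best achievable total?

The ratio ordering already packs tightly: diorama + photography bay, 27 m², 538.

538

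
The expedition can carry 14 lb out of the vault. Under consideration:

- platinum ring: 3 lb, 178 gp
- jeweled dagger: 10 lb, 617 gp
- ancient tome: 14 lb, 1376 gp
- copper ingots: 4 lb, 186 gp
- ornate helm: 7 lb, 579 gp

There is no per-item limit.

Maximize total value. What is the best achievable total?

Best packing: ancient tome — 14 lb, 1376 total.

1376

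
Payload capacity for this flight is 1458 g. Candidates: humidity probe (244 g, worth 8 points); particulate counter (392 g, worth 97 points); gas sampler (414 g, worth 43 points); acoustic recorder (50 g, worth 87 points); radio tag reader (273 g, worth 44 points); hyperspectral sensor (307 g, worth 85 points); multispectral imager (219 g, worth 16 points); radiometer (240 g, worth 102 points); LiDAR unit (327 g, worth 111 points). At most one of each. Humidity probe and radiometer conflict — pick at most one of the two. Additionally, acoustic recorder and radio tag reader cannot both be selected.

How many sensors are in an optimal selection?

5

The maximum data value within 1458 g is 482.
For example particulate counter + acoustic recorder + hyperspectral sensor + radiometer + LiDAR unit achieves it, using 1316 g.
All optima have 5 sensors.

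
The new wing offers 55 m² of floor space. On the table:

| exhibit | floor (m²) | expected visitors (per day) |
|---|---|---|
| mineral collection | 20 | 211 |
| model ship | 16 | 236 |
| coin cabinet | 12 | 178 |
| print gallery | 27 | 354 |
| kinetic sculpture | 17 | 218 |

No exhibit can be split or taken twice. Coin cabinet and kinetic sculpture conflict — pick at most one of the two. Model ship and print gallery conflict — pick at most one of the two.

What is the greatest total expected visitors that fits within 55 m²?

Density check — coin cabinet 14.83, model ship 14.75, print gallery 13.11 are the best per m².
Mineral collection + model ship + kinetic sculpture uses 53 of the 55 m² and totals 665.
That's the maximum — no feasible swap from here does better than 665.

665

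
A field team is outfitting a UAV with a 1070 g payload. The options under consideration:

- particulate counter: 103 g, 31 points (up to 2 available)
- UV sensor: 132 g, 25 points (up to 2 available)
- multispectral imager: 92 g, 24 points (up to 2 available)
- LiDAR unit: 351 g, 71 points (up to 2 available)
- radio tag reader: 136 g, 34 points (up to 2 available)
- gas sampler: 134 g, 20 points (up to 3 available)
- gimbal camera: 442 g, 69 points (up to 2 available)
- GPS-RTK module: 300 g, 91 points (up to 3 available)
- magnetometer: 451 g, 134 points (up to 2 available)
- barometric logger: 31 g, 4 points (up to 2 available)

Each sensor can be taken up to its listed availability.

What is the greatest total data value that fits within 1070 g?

Filling by ratio: particulate counter + 3×GPS-RTK module + 2×barometric logger for 312, with 5 g left unused.
The 465 g tied up in particulate counter and GPS-RTK module and 2×barometric logger is better spent on magnetometer — total rises to 316 (1051 g).
That's the maximum — no swap from here does better than 316.

316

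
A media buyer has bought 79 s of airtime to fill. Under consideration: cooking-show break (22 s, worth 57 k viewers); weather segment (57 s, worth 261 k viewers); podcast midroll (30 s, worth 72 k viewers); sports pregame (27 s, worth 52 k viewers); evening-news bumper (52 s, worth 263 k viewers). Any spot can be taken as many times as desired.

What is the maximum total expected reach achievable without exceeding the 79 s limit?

320

Taking cooking-show break + evening-news bumper: 74 s used, 320 in expected reach.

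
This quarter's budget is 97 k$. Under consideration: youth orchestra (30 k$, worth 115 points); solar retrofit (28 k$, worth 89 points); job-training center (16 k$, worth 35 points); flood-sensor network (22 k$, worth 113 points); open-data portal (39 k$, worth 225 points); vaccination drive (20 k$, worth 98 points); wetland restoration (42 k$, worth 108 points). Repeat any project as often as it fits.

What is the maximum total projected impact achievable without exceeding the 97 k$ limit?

485

Job-training center + 2×open-data portal uses 94 of the 97 k$ and totals 485.
Nothing else within 97 k$ beats 485.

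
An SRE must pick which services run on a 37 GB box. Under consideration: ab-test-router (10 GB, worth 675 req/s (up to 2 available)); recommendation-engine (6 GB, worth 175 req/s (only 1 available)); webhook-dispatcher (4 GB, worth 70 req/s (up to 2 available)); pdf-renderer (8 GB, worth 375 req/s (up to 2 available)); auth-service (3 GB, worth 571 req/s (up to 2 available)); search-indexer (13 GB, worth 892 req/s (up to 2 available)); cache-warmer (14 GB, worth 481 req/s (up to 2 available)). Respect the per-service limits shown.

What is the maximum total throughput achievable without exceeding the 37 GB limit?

3084

Greedy by ratio would take webhook-dispatcher + 2×auth-service + 2×search-indexer: 36 GB used, total 2996.
The 17 GB tied up in webhook-dispatcher and search-indexer is better spent on ab-test-router + pdf-renderer — total rises to 3084 (37 GB).
Every other selection either busts 37 GB or exceeds an availability limit or fails to beat 3084.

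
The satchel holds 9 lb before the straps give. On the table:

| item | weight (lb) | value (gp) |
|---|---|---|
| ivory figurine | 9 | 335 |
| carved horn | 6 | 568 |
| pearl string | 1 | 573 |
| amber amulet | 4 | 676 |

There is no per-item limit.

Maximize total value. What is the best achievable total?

5157

Density check — pearl string 573.00, amber amulet 169.00, carved horn 94.67, ivory figurine 37.22 are the best per lb.
The ratio ordering already packs tightly: 9×pearl string, 9 lb, 5157.
No other feasible combination exceeds 5157.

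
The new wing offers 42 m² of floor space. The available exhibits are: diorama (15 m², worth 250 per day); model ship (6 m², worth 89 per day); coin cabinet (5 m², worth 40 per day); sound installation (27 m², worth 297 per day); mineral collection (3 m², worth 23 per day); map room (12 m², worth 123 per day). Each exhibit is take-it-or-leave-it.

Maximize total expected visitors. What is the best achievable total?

547

The ratio heuristic lands on diorama + model ship + coin cabinet + mineral collection + map room (525) but leaves 1 m² idle.
Reworking the packing: diorama + sound installation uses 42 m² and improves the total to 547.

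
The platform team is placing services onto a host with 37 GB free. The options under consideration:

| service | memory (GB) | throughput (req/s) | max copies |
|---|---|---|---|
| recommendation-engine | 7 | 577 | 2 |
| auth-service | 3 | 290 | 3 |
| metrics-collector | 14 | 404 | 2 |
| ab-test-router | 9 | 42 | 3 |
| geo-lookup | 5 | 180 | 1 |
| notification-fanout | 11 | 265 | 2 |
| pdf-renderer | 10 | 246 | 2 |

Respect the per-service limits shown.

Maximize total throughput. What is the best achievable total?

Greedy by ratio would take 2×recommendation-engine + 3×auth-service + ab-test-router + geo-lookup: 37 GB used, total 2246.
Replace ab-test-router and geo-lookup with metrics-collector: the trade gains 182 net, giving 2428 at 37 GB.
That's the maximum — no swap from here does better than 2428.

2428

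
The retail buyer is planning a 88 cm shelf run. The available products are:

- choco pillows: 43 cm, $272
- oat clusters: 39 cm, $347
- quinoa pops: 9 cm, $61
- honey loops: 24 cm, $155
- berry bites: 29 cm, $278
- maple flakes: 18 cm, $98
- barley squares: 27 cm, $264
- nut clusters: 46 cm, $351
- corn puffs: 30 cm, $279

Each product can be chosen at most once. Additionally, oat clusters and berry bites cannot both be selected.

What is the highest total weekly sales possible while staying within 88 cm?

Taking berry bites + barley squares + corn puffs: 86 cm used, 821 in weekly sales.
The spare 2 cm is too small for any remaining product, and no feasible exchange beats 821.

821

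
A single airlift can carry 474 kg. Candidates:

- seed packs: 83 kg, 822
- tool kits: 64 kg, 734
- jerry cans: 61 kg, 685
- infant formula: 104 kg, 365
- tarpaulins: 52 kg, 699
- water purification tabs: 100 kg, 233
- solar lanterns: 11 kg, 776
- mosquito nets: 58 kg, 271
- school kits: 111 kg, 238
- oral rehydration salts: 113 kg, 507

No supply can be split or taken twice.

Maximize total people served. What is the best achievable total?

4494

Best packing: seed packs + tool kits + jerry cans + tarpaulins + solar lanterns + mosquito nets + oral rehydration salts — 442 kg, 4494 total.
Nothing else within 474 kg beats 4494.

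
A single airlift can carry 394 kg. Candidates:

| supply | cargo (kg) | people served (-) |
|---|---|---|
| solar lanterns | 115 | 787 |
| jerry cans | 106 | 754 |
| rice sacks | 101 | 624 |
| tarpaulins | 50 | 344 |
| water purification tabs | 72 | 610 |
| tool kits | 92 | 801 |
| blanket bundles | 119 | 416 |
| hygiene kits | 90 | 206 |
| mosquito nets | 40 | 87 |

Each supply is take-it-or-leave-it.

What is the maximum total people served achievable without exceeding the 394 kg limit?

A density-first pass picks jerry cans + tarpaulins + water purification tabs + tool kits + mosquito nets — 2596 at 360 kg.
Replace tarpaulins and mosquito nets with solar lanterns: the trade gains 356 net, giving 2952 at 385 kg.
Runner-up solar lanterns + rice sacks + water purification tabs + tool kits tops out at 2822.

2952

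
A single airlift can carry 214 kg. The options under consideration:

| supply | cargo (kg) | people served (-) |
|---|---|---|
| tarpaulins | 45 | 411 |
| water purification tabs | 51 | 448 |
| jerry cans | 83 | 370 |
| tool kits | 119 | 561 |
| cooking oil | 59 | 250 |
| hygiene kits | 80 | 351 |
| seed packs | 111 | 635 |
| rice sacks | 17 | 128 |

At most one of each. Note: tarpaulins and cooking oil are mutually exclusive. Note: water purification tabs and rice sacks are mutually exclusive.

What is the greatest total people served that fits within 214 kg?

Taking tarpaulins + water purification tabs + seed packs: 207 kg used, 1494 in people served.

1494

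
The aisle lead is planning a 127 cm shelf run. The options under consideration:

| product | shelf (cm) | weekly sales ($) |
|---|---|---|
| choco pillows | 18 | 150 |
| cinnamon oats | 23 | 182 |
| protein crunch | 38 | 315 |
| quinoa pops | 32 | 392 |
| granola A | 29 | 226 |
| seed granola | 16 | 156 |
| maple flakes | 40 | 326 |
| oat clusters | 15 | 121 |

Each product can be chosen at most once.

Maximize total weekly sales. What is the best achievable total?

1195

Greedy by ratio would take choco pillows + protein crunch + quinoa pops + seed granola + oat clusters: 119 cm used, total 1134.
The 15 cm tied up in oat clusters is better spent on cinnamon oats — total rises to 1195 (127 cm).
The closest alternative, protein crunch + quinoa pops + seed granola + maple flakes, reaches only 1189.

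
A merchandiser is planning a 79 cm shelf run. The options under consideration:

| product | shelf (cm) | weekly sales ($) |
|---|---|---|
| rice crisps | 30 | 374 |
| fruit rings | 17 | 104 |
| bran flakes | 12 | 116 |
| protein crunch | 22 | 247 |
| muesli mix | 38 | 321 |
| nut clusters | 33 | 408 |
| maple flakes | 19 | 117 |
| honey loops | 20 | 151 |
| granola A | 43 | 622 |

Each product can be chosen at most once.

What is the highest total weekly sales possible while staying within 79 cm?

The ratio heuristic lands on rice crisps + granola A (996) but leaves 6 cm idle.
The 30 cm tied up in rice crisps is better spent on nut clusters — total rises to 1030 (76 cm).

1030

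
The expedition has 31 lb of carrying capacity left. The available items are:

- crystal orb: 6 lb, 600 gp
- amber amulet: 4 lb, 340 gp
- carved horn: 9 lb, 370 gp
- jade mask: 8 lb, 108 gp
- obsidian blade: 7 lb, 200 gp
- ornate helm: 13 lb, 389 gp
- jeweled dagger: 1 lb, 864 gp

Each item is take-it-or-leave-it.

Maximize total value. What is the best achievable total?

2393

Ranking by ratio (value/lb): jeweled dagger 864.00, crystal orb 100.00, amber amulet 85.00.
The ratio heuristic lands on crystal orb + amber amulet + carved horn + obsidian blade + jeweled dagger (2374) but leaves 4 lb idle.
Replace carved horn with ornate helm: the trade gains 19 net, giving 2393 at 31 lb.
Runner-up crystal orb + amber amulet + carved horn + obsidian blade + jeweled dagger tops out at 2374.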